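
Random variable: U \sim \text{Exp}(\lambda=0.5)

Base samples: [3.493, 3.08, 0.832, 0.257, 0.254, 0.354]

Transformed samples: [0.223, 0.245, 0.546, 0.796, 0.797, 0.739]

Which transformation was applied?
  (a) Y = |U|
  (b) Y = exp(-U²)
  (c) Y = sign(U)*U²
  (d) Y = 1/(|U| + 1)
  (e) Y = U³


Checking option (d) Y = 1/(|U| + 1):
  U = 3.493 -> Y = 0.223 ✓
  U = 3.08 -> Y = 0.245 ✓
  U = 0.832 -> Y = 0.546 ✓
All samples match this transformation.

(d) 1/(|U| + 1)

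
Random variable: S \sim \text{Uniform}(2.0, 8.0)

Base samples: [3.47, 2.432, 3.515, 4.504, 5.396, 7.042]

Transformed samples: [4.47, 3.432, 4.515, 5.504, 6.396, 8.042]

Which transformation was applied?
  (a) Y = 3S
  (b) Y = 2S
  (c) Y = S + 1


Checking option (c) Y = S + 1:
  S = 3.47 -> Y = 4.47 ✓
  S = 2.432 -> Y = 3.432 ✓
  S = 3.515 -> Y = 4.515 ✓
All samples match this transformation.

(c) S + 1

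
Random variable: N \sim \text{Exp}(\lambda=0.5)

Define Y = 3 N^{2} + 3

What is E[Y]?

E[Y] = 3*E[N²] + 3
E[N] = 2
E[N²] = Var(N) + (E[N])² = 4 + 4 = 8
E[Y] = 3*8 + 3 = 27

27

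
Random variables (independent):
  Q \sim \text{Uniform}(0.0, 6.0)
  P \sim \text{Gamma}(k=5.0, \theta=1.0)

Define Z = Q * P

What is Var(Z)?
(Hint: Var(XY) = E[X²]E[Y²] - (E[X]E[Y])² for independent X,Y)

Var(XY) = E[X²]E[Y²] - (E[X]E[Y])²
E[Q] = 3, Var(Q) = 3
E[P] = 5, Var(P) = 5
E[Q²] = 3 + 3² = 12
E[P²] = 5 + 5² = 30
Var(Z) = 12*30 - (3*5)²
= 360 - 225 = 135

135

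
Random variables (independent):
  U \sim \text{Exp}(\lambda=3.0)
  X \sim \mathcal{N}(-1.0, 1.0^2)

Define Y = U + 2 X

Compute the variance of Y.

For independent RVs: Var(aX + bY) = a²Var(X) + b²Var(Y)
Var(U) = 0.11111111
Var(X) = 1
Var(Y) = 1²*0.11111111 + 2²*1
= 1*0.11111111 + 4*1 = 4.1111111

4.1111111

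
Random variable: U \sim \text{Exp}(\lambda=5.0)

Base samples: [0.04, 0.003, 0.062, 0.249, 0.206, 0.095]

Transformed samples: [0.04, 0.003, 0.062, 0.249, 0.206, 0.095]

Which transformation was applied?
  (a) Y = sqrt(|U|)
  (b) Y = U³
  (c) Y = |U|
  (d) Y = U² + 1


Checking option (c) Y = |U|:
  U = 0.04 -> Y = 0.04 ✓
  U = 0.003 -> Y = 0.003 ✓
  U = 0.062 -> Y = 0.062 ✓
All samples match this transformation.

(c) |U|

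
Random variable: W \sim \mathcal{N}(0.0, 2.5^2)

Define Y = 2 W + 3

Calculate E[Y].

For Y = 2W + 3:
E[Y] = 2 * E[W] + 3
E[W] = 0.0 = 0
E[Y] = 2 * 0 + 3 = 3

3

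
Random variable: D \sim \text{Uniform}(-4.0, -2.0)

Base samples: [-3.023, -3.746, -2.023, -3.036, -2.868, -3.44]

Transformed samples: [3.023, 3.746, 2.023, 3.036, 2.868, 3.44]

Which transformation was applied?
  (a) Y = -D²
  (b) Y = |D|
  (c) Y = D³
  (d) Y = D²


Checking option (b) Y = |D|:
  D = -3.023 -> Y = 3.023 ✓
  D = -3.746 -> Y = 3.746 ✓
  D = -2.023 -> Y = 2.023 ✓
All samples match this transformation.

(b) |D|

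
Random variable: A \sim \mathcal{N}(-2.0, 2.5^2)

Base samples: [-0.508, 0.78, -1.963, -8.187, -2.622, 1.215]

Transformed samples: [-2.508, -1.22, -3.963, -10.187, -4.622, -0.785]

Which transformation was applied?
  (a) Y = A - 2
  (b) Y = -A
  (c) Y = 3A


Checking option (a) Y = A - 2:
  A = -0.508 -> Y = -2.508 ✓
  A = 0.78 -> Y = -1.22 ✓
  A = -1.963 -> Y = -3.963 ✓
All samples match this transformation.

(a) A - 2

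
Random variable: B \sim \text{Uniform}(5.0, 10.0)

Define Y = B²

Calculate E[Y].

Using E[X²] = Var(X) + (E[X])²:
E[B] = 7.5
Var(B) = (10 - 5)^2/12 = 2.0833333
E[B²] = 2.0833333 + 7.5² = 2.0833333 + 56.25 = 58.333333

58.333333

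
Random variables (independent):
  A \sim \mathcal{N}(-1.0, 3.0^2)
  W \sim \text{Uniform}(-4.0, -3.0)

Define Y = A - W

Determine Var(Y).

For independent RVs: Var(aX + bY) = a²Var(X) + b²Var(Y)
Var(A) = 9
Var(W) = 0.083333333
Var(Y) = 1²*9 + (-1)²*0.083333333
= 1*9 + 1*0.083333333 = 9.0833333

9.0833333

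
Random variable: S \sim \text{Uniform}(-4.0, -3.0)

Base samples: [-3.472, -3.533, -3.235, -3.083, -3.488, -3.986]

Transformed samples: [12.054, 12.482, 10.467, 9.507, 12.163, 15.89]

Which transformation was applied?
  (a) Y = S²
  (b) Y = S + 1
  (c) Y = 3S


Checking option (a) Y = S²:
  S = -3.472 -> Y = 12.054 ✓
  S = -3.533 -> Y = 12.482 ✓
  S = -3.235 -> Y = 10.467 ✓
All samples match this transformation.

(a) S²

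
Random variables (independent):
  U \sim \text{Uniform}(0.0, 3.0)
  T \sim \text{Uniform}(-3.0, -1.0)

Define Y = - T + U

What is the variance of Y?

For independent RVs: Var(aX + bY) = a²Var(X) + b²Var(Y)
Var(U) = 0.75
Var(T) = 0.33333333
Var(Y) = 1²*0.75 + (-1)²*0.33333333
= 1*0.75 + 1*0.33333333 = 1.0833333

1.0833333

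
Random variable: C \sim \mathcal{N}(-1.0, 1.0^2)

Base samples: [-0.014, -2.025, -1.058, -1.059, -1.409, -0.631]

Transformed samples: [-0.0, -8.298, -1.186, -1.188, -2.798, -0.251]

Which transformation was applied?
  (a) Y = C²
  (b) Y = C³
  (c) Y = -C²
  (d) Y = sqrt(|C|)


Checking option (b) Y = C³:
  C = -0.014 -> Y = -0.0 ✓
  C = -2.025 -> Y = -8.298 ✓
  C = -1.058 -> Y = -1.186 ✓
All samples match this transformation.

(b) C³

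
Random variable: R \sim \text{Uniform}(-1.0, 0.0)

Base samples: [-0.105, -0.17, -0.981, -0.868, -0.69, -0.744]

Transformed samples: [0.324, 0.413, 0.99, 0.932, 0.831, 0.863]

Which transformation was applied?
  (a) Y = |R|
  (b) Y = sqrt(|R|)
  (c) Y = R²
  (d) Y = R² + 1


Checking option (b) Y = sqrt(|R|):
  R = -0.105 -> Y = 0.324 ✓
  R = -0.17 -> Y = 0.413 ✓
  R = -0.981 -> Y = 0.99 ✓
All samples match this transformation.

(b) sqrt(|R|)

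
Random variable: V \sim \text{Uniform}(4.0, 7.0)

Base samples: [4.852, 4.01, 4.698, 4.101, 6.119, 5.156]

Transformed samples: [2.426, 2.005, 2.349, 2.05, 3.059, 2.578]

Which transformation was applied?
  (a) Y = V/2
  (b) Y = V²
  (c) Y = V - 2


Checking option (a) Y = V/2:
  V = 4.852 -> Y = 2.426 ✓
  V = 4.01 -> Y = 2.005 ✓
  V = 4.698 -> Y = 2.349 ✓
All samples match this transformation.

(a) V/2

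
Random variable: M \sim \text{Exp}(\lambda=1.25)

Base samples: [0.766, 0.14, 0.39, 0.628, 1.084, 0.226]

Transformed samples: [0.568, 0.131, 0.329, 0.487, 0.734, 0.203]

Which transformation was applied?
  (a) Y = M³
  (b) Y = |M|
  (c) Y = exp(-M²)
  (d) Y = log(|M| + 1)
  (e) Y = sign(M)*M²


Checking option (d) Y = log(|M| + 1):
  M = 0.766 -> Y = 0.568 ✓
  M = 0.14 -> Y = 0.131 ✓
  M = 0.39 -> Y = 0.329 ✓
All samples match this transformation.

(d) log(|M| + 1)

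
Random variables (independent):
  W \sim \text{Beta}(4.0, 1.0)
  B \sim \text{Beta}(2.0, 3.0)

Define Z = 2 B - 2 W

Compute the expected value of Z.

E[Z] = -2*E[W] + 2*E[B]
E[W] = 0.8
E[B] = 0.4
E[Z] = -2*0.8 + 2*0.4 = -0.8

-0.8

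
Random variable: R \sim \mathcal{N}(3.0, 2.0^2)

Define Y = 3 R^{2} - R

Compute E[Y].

E[Y] = 3*E[R²] - 1*E[R]
E[R] = 3
E[R²] = Var(R) + (E[R])² = 4 + 9 = 13
E[Y] = 3*13 - 1*3 = 36

36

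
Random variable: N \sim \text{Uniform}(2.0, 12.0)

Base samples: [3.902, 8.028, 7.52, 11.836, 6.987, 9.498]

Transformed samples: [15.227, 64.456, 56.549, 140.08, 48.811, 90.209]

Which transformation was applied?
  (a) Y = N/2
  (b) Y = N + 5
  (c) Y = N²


Checking option (c) Y = N²:
  N = 3.902 -> Y = 15.227 ✓
  N = 8.028 -> Y = 64.456 ✓
  N = 7.52 -> Y = 56.549 ✓
All samples match this transformation.

(c) N²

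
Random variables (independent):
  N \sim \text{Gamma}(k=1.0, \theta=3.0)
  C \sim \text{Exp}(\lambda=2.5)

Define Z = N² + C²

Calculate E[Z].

E[Z] = E[N²] + E[C²]
E[N²] = Var(N) + E[N]² = 9 + 9 = 18
E[C²] = Var(C) + E[C]² = 0.16 + 0.16 = 0.32
E[Z] = 18 + 0.32 = 18.32

18.32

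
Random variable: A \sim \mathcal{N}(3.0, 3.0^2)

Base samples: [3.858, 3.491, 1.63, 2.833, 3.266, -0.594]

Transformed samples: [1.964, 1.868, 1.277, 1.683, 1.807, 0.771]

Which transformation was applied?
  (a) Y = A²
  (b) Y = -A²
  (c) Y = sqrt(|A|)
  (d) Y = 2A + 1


Checking option (c) Y = sqrt(|A|):
  A = 3.858 -> Y = 1.964 ✓
  A = 3.491 -> Y = 1.868 ✓
  A = 1.63 -> Y = 1.277 ✓
All samples match this transformation.

(c) sqrt(|A|)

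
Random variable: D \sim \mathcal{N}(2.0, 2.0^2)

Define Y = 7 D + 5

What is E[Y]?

For Y = 7D + 5:
E[Y] = 7 * E[D] + 5
E[D] = 2.0 = 2
E[Y] = 7 * 2 + 5 = 19

19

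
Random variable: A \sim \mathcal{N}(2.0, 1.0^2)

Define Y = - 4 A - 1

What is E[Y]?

For Y = -4A - 1:
E[Y] = -4 * E[A] - 1
E[A] = 2.0 = 2
E[Y] = -4 * 2 - 1 = -9

-9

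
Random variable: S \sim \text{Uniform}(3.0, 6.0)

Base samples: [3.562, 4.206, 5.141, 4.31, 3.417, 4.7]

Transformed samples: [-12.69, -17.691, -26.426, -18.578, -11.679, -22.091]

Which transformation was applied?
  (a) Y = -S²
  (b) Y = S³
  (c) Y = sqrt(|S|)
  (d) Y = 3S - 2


Checking option (a) Y = -S²:
  S = 3.562 -> Y = -12.69 ✓
  S = 4.206 -> Y = -17.691 ✓
  S = 5.141 -> Y = -26.426 ✓
All samples match this transformation.

(a) -S²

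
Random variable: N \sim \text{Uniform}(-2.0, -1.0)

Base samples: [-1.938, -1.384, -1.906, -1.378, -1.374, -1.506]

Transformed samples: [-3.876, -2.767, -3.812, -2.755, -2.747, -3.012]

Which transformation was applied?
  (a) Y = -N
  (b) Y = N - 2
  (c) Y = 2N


Checking option (c) Y = 2N:
  N = -1.938 -> Y = -3.876 ✓
  N = -1.384 -> Y = -2.767 ✓
  N = -1.906 -> Y = -3.812 ✓
All samples match this transformation.

(c) 2N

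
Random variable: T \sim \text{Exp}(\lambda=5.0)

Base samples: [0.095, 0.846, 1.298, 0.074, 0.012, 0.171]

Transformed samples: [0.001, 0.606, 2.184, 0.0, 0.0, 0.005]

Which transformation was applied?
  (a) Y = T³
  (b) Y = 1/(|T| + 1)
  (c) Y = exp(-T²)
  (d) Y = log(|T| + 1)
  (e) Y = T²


Checking option (a) Y = T³:
  T = 0.095 -> Y = 0.001 ✓
  T = 0.846 -> Y = 0.606 ✓
  T = 1.298 -> Y = 2.184 ✓
All samples match this transformation.

(a) T³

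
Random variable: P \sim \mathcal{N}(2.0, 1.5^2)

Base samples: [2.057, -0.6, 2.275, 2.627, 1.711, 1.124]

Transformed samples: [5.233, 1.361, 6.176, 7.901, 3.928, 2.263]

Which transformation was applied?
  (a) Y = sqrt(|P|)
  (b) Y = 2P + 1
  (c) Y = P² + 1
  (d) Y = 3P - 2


Checking option (c) Y = P² + 1:
  P = 2.057 -> Y = 5.233 ✓
  P = -0.6 -> Y = 1.361 ✓
  P = 2.275 -> Y = 6.176 ✓
All samples match this transformation.

(c) P² + 1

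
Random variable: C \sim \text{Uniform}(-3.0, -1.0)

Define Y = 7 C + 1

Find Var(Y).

For Y = aC + b: Var(Y) = a² * Var(C)
Var(C) = (-1 + 3)^2/12 = 0.33333333
Var(Y) = 7² * 0.33333333 = 49 * 0.33333333 = 16.333333

16.333333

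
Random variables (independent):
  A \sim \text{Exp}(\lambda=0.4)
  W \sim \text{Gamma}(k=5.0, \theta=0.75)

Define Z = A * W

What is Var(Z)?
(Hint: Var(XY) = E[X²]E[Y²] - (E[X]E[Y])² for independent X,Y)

Var(XY) = E[X²]E[Y²] - (E[X]E[Y])²
E[A] = 2.5, Var(A) = 6.25
E[W] = 3.75, Var(W) = 2.8125
E[A²] = 6.25 + 2.5² = 12.5
E[W²] = 2.8125 + 3.75² = 16.875
Var(Z) = 12.5*16.875 - (2.5*3.75)²
= 210.9375 - 87.890625 = 123.04688

123.04688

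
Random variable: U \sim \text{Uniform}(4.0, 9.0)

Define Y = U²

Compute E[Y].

E[U²] = Var(U) + (E[U])² = 2.0833333 + 42.25 = 44.333333

44.333333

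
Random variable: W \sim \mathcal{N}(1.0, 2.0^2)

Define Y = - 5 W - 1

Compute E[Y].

For Y = -5W - 1:
E[Y] = -5 * E[W] - 1
E[W] = 1.0 = 1
E[Y] = -5 * 1 - 1 = -6

-6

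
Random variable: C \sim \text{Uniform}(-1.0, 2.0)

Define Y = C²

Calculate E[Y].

E[C²] = Var(C) + (E[C])² = 0.75 + 0.25 = 1

1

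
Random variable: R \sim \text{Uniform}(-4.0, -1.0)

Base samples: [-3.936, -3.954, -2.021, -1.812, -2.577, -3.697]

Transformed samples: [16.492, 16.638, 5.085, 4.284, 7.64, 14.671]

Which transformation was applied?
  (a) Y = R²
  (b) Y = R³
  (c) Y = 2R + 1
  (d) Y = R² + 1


Checking option (d) Y = R² + 1:
  R = -3.936 -> Y = 16.492 ✓
  R = -3.954 -> Y = 16.638 ✓
  R = -2.021 -> Y = 5.085 ✓
All samples match this transformation.

(d) R² + 1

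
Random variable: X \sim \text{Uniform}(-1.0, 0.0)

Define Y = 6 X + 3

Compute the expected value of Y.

For Y = 6X + 3:
E[Y] = 6 * E[X] + 3
E[X] = (-1 + 0)/2 = -0.5
E[Y] = 6 * (-0.5) + 3 = 0

0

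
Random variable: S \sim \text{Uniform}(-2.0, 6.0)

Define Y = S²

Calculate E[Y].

Using E[X²] = Var(X) + (E[X])²:
E[S] = 2
Var(S) = (6 + 2)^2/12 = 5.3333333
E[S²] = 5.3333333 + 2² = 5.3333333 + 4 = 9.3333333

9.3333333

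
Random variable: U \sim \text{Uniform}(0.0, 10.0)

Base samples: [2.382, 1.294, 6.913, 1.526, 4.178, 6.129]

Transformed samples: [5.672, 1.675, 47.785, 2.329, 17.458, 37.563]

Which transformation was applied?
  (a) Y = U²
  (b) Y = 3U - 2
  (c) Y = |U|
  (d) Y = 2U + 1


Checking option (a) Y = U²:
  U = 2.382 -> Y = 5.672 ✓
  U = 1.294 -> Y = 1.675 ✓
  U = 6.913 -> Y = 47.785 ✓
All samples match this transformation.

(a) U²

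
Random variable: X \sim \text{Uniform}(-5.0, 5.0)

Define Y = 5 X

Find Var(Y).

For Y = aX + b: Var(Y) = a² * Var(X)
Var(X) = (5 + 5)^2/12 = 8.3333333
Var(Y) = 5² * 8.3333333 = 25 * 8.3333333 = 208.33333

208.33333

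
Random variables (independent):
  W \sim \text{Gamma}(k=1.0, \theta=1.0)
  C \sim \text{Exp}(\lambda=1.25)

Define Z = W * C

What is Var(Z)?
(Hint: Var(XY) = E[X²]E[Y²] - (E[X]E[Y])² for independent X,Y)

Var(XY) = E[X²]E[Y²] - (E[X]E[Y])²
E[W] = 1, Var(W) = 1
E[C] = 0.8, Var(C) = 0.64
E[W²] = 1 + 1² = 2
E[C²] = 0.64 + 0.8² = 1.28
Var(Z) = 2*1.28 - (1*0.8)²
= 2.56 - 0.64 = 1.92

1.92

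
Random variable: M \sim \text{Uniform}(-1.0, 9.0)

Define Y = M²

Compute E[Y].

E[M²] = Var(M) + (E[M])² = 8.3333333 + 16 = 24.333333

24.333333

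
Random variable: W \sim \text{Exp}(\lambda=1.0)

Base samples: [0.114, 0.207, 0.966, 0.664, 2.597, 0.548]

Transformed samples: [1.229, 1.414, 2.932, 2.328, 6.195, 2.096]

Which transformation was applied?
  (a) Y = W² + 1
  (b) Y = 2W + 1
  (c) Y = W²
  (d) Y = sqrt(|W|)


Checking option (b) Y = 2W + 1:
  W = 0.114 -> Y = 1.229 ✓
  W = 0.207 -> Y = 1.414 ✓
  W = 0.966 -> Y = 2.932 ✓
All samples match this transformation.

(b) 2W + 1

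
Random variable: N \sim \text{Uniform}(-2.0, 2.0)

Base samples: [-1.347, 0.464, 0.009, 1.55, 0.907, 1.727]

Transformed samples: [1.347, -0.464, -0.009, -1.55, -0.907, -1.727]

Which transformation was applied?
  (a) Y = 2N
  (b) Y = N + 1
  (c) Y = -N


Checking option (c) Y = -N:
  N = -1.347 -> Y = 1.347 ✓
  N = 0.464 -> Y = -0.464 ✓
  N = 0.009 -> Y = -0.009 ✓
All samples match this transformation.

(c) -N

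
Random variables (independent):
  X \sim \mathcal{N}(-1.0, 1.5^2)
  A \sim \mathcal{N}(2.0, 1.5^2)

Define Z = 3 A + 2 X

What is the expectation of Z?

E[Z] = 2*E[X] + 3*E[A]
E[X] = -1
E[A] = 2
E[Z] = 2*(-1) + 3*2 = 4

4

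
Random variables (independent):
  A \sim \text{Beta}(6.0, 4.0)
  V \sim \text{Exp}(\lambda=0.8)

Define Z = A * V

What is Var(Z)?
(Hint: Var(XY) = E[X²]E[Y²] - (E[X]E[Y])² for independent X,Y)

Var(XY) = E[X²]E[Y²] - (E[X]E[Y])²
E[A] = 0.6, Var(A) = 0.021818182
E[V] = 1.25, Var(V) = 1.5625
E[A²] = 0.021818182 + 0.6² = 0.38181818
E[V²] = 1.5625 + 1.25² = 3.125
Var(Z) = 0.38181818*3.125 - (0.6*1.25)²
= 1.1931818 - 0.5625 = 0.63068182

0.63068182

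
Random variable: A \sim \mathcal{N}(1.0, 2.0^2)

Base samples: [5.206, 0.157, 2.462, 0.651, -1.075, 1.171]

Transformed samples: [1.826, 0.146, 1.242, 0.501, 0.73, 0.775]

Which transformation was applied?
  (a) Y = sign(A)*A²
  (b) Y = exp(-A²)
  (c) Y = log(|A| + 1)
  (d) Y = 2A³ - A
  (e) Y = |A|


Checking option (c) Y = log(|A| + 1):
  A = 5.206 -> Y = 1.826 ✓
  A = 0.157 -> Y = 0.146 ✓
  A = 2.462 -> Y = 1.242 ✓
All samples match this transformation.

(c) log(|A| + 1)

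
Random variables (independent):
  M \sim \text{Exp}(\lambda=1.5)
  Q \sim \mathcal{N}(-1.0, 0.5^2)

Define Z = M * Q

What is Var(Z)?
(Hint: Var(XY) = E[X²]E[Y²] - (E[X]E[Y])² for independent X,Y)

Var(XY) = E[X²]E[Y²] - (E[X]E[Y])²
E[M] = 0.66666667, Var(M) = 0.44444444
E[Q] = -1, Var(Q) = 0.25
E[M²] = 0.44444444 + 0.66666667² = 0.88888889
E[Q²] = 0.25 + (-1)² = 1.25
Var(Z) = 0.88888889*1.25 - (0.66666667*(-1))²
= 1.1111111 - 0.44444444 = 0.66666667

0.66666667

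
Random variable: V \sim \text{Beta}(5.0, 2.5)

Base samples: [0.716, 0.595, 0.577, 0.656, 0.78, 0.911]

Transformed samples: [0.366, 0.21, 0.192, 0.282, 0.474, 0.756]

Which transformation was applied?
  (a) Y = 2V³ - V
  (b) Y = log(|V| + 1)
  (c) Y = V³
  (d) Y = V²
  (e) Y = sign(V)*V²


Checking option (c) Y = V³:
  V = 0.716 -> Y = 0.366 ✓
  V = 0.595 -> Y = 0.21 ✓
  V = 0.577 -> Y = 0.192 ✓
All samples match this transformation.

(c) V³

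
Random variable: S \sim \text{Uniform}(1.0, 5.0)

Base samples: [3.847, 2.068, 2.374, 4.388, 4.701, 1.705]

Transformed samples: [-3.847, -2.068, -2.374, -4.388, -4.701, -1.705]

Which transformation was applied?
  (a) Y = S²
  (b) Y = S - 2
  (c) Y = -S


Checking option (c) Y = -S:
  S = 3.847 -> Y = -3.847 ✓
  S = 2.068 -> Y = -2.068 ✓
  S = 2.374 -> Y = -2.374 ✓
All samples match this transformation.

(c) -S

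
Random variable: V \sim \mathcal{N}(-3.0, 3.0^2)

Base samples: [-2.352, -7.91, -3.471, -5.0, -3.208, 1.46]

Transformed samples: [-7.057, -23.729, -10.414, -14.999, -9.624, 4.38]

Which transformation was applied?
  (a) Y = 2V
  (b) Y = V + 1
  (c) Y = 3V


Checking option (c) Y = 3V:
  V = -2.352 -> Y = -7.057 ✓
  V = -7.91 -> Y = -23.729 ✓
  V = -3.471 -> Y = -10.414 ✓
All samples match this transformation.

(c) 3V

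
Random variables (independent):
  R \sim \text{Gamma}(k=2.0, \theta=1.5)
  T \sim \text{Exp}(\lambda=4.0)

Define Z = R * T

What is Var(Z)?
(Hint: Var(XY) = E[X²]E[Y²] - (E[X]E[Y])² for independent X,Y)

Var(XY) = E[X²]E[Y²] - (E[X]E[Y])²
E[R] = 3, Var(R) = 4.5
E[T] = 0.25, Var(T) = 0.0625
E[R²] = 4.5 + 3² = 13.5
E[T²] = 0.0625 + 0.25² = 0.125
Var(Z) = 13.5*0.125 - (3*0.25)²
= 1.6875 - 0.5625 = 1.125

1.125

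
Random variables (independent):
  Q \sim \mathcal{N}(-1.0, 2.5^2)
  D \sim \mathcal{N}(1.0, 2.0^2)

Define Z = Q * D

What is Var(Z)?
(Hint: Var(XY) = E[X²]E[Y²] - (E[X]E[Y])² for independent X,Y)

Var(XY) = E[X²]E[Y²] - (E[X]E[Y])²
E[Q] = -1, Var(Q) = 6.25
E[D] = 1, Var(D) = 4
E[Q²] = 6.25 + (-1)² = 7.25
E[D²] = 4 + 1² = 5
Var(Z) = 7.25*5 - (-1*1)²
= 36.25 - 1 = 35.25

35.25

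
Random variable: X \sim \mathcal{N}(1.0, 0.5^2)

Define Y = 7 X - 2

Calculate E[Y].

For Y = 7X - 2:
E[Y] = 7 * E[X] - 2
E[X] = 1.0 = 1
E[Y] = 7 * 1 - 2 = 5

5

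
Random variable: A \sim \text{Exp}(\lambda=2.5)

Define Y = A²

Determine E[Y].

Using E[X²] = Var(X) + (E[X])²:
E[A] = 0.4
Var(A) = 1/2.5^2 = 0.16
E[A²] = 0.16 + 0.4² = 0.16 + 0.16 = 0.32

0.32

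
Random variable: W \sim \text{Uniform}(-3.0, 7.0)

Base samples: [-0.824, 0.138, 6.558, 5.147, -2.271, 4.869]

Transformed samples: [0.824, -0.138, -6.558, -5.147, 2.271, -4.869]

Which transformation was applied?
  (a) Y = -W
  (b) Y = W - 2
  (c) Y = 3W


Checking option (a) Y = -W:
  W = -0.824 -> Y = 0.824 ✓
  W = 0.138 -> Y = -0.138 ✓
  W = 6.558 -> Y = -6.558 ✓
All samples match this transformation.

(a) -W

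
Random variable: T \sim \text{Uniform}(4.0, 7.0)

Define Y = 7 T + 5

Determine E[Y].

For Y = 7T + 5:
E[Y] = 7 * E[T] + 5
E[T] = (4 + 7)/2 = 5.5
E[Y] = 7 * 5.5 + 5 = 43.5

43.5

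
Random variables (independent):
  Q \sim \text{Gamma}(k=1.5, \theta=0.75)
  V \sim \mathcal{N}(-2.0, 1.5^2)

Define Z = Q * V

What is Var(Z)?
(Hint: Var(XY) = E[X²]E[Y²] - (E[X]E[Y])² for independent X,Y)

Var(XY) = E[X²]E[Y²] - (E[X]E[Y])²
E[Q] = 1.125, Var(Q) = 0.84375
E[V] = -2, Var(V) = 2.25
E[Q²] = 0.84375 + 1.125² = 2.109375
E[V²] = 2.25 + (-2)² = 6.25
Var(Z) = 2.109375*6.25 - (1.125*(-2))²
= 13.183594 - 5.0625 = 8.1210938

8.1210938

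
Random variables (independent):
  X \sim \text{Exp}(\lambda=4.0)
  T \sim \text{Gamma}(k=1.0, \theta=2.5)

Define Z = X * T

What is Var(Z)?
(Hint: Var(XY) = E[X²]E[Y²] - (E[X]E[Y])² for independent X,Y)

Var(XY) = E[X²]E[Y²] - (E[X]E[Y])²
E[X] = 0.25, Var(X) = 0.0625
E[T] = 2.5, Var(T) = 6.25
E[X²] = 0.0625 + 0.25² = 0.125
E[T²] = 6.25 + 2.5² = 12.5
Var(Z) = 0.125*12.5 - (0.25*2.5)²
= 1.5625 - 0.390625 = 1.171875

1.171875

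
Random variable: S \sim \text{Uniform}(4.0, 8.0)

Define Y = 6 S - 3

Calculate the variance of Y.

For Y = aS + b: Var(Y) = a² * Var(S)
Var(S) = (8 - 4)^2/12 = 1.3333333
Var(Y) = 6² * 1.3333333 = 36 * 1.3333333 = 48

48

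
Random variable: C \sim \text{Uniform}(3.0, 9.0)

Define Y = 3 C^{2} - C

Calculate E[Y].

E[Y] = 3*E[C²] - 1*E[C]
E[C] = 6
E[C²] = Var(C) + (E[C])² = 3 + 36 = 39
E[Y] = 3*39 - 1*6 = 111

111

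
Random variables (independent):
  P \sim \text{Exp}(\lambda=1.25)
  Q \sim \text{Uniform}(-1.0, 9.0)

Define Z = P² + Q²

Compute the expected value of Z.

E[Z] = E[P²] + E[Q²]
E[P²] = Var(P) + E[P]² = 0.64 + 0.64 = 1.28
E[Q²] = Var(Q) + E[Q]² = 8.3333333 + 16 = 24.333333
E[Z] = 1.28 + 24.333333 = 25.613333

25.613333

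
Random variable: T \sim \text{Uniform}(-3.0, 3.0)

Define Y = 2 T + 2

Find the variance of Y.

For Y = aT + b: Var(Y) = a² * Var(T)
Var(T) = (3 + 3)^2/12 = 3
Var(Y) = 2² * 3 = 4 * 3 = 12

12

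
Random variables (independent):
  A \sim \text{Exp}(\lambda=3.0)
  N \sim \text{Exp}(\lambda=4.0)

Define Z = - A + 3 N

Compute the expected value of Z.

E[Z] = -1*E[A] + 3*E[N]
E[A] = 0.33333333
E[N] = 0.25
E[Z] = -1*0.33333333 + 3*0.25 = 0.41666667

0.41666667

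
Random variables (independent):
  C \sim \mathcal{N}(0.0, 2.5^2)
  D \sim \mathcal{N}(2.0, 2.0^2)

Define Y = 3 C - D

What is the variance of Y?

For independent RVs: Var(aX + bY) = a²Var(X) + b²Var(Y)
Var(C) = 6.25
Var(D) = 4
Var(Y) = 3²*6.25 + (-1)²*4
= 9*6.25 + 1*4 = 60.25

60.25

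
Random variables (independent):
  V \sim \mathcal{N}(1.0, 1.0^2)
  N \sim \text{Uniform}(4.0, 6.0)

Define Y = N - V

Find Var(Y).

For independent RVs: Var(aX + bY) = a²Var(X) + b²Var(Y)
Var(V) = 1
Var(N) = 0.33333333
Var(Y) = (-1)²*1 + 1²*0.33333333
= 1*1 + 1*0.33333333 = 1.3333333

1.3333333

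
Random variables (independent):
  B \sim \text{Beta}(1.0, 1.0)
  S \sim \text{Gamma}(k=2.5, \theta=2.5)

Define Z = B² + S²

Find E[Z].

E[Z] = E[B²] + E[S²]
E[B²] = Var(B) + E[B]² = 0.083333333 + 0.25 = 0.33333333
E[S²] = Var(S) + E[S]² = 15.625 + 39.0625 = 54.6875
E[Z] = 0.33333333 + 54.6875 = 55.020833

55.020833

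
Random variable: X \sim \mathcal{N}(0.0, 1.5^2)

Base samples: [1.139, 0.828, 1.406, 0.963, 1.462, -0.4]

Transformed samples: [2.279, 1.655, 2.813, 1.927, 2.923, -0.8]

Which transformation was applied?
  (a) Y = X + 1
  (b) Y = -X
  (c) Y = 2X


Checking option (c) Y = 2X:
  X = 1.139 -> Y = 2.279 ✓
  X = 0.828 -> Y = 1.655 ✓
  X = 1.406 -> Y = 2.813 ✓
All samples match this transformation.

(c) 2X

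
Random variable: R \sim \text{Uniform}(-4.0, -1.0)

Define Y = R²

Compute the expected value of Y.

E[R²] = Var(R) + (E[R])² = 0.75 + 6.25 = 7

7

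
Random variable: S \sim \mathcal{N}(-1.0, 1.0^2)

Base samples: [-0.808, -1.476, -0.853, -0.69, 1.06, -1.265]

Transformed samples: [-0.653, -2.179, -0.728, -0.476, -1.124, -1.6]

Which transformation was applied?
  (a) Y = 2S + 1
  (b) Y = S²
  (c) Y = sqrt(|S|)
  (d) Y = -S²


Checking option (d) Y = -S²:
  S = -0.808 -> Y = -0.653 ✓
  S = -1.476 -> Y = -2.179 ✓
  S = -0.853 -> Y = -0.728 ✓
All samples match this transformation.

(d) -S²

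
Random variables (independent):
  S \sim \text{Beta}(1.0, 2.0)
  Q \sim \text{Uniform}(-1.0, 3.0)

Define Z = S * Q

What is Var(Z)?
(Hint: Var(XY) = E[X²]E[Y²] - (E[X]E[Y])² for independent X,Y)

Var(XY) = E[X²]E[Y²] - (E[X]E[Y])²
E[S] = 0.33333333, Var(S) = 0.055555556
E[Q] = 1, Var(Q) = 1.3333333
E[S²] = 0.055555556 + 0.33333333² = 0.16666667
E[Q²] = 1.3333333 + 1² = 2.3333333
Var(Z) = 0.16666667*2.3333333 - (0.33333333*1)²
= 0.38888889 - 0.11111111 = 0.27777778

0.27777778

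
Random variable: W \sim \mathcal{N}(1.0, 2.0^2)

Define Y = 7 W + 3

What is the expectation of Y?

For Y = 7W + 3:
E[Y] = 7 * E[W] + 3
E[W] = 1.0 = 1
E[Y] = 7 * 1 + 3 = 10

10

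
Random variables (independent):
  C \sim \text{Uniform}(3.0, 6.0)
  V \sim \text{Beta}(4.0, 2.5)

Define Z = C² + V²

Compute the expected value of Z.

E[Z] = E[C²] + E[V²]
E[C²] = Var(C) + E[C]² = 0.75 + 20.25 = 21
E[V²] = Var(V) + E[V]² = 0.031558185 + 0.37869822 = 0.41025641
E[Z] = 21 + 0.41025641 = 21.410256

21.410256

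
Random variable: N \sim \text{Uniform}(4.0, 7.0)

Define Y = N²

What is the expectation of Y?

E[N²] = Var(N) + (E[N])² = 0.75 + 30.25 = 31

31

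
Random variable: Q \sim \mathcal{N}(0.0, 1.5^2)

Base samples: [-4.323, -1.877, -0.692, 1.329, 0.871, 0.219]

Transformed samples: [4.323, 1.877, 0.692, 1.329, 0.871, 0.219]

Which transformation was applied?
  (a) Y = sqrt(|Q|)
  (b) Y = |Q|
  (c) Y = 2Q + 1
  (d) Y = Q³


Checking option (b) Y = |Q|:
  Q = -4.323 -> Y = 4.323 ✓
  Q = -1.877 -> Y = 1.877 ✓
  Q = -0.692 -> Y = 0.692 ✓
All samples match this transformation.

(b) |Q|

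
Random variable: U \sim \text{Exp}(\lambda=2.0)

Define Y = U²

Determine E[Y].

E[U²] = Var(U) + (E[U])² = 0.25 + 0.25 = 0.5

0.5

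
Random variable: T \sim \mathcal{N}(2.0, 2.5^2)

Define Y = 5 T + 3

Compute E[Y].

For Y = 5T + 3:
E[Y] = 5 * E[T] + 3
E[T] = 2.0 = 2
E[Y] = 5 * 2 + 3 = 13

13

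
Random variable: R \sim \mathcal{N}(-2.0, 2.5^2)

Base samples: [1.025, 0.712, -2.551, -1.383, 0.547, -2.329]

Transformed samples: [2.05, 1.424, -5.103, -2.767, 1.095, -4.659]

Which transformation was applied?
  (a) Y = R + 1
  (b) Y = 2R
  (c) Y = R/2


Checking option (b) Y = 2R:
  R = 1.025 -> Y = 2.05 ✓
  R = 0.712 -> Y = 1.424 ✓
  R = -2.551 -> Y = -5.103 ✓
All samples match this transformation.

(b) 2R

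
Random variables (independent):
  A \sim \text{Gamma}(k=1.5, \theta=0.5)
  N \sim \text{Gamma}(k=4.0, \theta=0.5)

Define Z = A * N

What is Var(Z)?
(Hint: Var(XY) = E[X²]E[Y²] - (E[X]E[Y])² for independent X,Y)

Var(XY) = E[X²]E[Y²] - (E[X]E[Y])²
E[A] = 0.75, Var(A) = 0.375
E[N] = 2, Var(N) = 1
E[A²] = 0.375 + 0.75² = 0.9375
E[N²] = 1 + 2² = 5
Var(Z) = 0.9375*5 - (0.75*2)²
= 4.6875 - 2.25 = 2.4375

2.4375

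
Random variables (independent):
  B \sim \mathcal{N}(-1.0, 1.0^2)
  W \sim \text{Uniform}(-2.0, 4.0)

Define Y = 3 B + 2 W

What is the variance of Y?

For independent RVs: Var(aX + bY) = a²Var(X) + b²Var(Y)
Var(B) = 1
Var(W) = 3
Var(Y) = 3²*1 + 2²*3
= 9*1 + 4*3 = 21

21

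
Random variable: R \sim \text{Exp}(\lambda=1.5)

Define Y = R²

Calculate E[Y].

Using E[X²] = Var(X) + (E[X])²:
E[R] = 0.66666667
Var(R) = 1/1.5^2 = 0.44444444
E[R²] = 0.44444444 + 0.66666667² = 0.44444444 + 0.44444444 = 0.88888889

0.88888889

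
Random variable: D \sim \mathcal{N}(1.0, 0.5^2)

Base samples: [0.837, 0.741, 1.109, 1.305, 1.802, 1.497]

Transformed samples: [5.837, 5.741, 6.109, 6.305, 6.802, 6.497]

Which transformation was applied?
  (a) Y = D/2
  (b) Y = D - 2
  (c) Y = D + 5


Checking option (c) Y = D + 5:
  D = 0.837 -> Y = 5.837 ✓
  D = 0.741 -> Y = 5.741 ✓
  D = 1.109 -> Y = 6.109 ✓
All samples match this transformation.

(c) D + 5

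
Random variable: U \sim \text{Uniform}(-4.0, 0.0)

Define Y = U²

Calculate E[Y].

Using E[X²] = Var(X) + (E[X])²:
E[U] = -2
Var(U) = (0 + 4)^2/12 = 1.3333333
E[U²] = 1.3333333 + (-2)² = 1.3333333 + 4 = 5.3333333

5.3333333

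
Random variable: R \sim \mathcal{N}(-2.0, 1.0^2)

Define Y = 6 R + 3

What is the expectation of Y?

For Y = 6R + 3:
E[Y] = 6 * E[R] + 3
E[R] = -2.0 = -2
E[Y] = 6 * (-2) + 3 = -9

-9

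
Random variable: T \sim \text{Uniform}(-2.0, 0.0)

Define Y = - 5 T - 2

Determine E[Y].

For Y = -5T - 2:
E[Y] = -5 * E[T] - 2
E[T] = (-2 + 0)/2 = -1
E[Y] = -5 * (-1) - 2 = 3

3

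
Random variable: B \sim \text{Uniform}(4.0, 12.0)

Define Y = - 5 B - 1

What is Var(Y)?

For Y = aB + b: Var(Y) = a² * Var(B)
Var(B) = (12 - 4)^2/12 = 5.3333333
Var(Y) = (-5)² * 5.3333333 = 25 * 5.3333333 = 133.33333

133.33333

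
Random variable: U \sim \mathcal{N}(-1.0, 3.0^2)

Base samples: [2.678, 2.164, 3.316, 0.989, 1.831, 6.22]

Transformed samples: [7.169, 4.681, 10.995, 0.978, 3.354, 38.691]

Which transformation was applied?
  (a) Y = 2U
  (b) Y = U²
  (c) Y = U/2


Checking option (b) Y = U²:
  U = 2.678 -> Y = 7.169 ✓
  U = 2.164 -> Y = 4.681 ✓
  U = 3.316 -> Y = 10.995 ✓
All samples match this transformation.

(b) U²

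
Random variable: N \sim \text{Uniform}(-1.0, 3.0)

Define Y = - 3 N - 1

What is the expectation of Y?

For Y = -3N - 1:
E[Y] = -3 * E[N] - 1
E[N] = (-1 + 3)/2 = 1
E[Y] = -3 * 1 - 1 = -4

-4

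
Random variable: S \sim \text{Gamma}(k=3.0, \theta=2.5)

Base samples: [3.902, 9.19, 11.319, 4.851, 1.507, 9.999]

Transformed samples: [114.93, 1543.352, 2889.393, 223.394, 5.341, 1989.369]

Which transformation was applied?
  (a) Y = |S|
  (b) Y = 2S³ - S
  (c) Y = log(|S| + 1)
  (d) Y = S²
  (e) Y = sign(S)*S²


Checking option (b) Y = 2S³ - S:
  S = 3.902 -> Y = 114.93 ✓
  S = 9.19 -> Y = 1543.352 ✓
  S = 11.319 -> Y = 2889.393 ✓
All samples match this transformation.

(b) 2S³ - S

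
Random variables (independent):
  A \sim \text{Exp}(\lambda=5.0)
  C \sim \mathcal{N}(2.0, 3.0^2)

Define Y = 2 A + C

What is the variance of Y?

For independent RVs: Var(aX + bY) = a²Var(X) + b²Var(Y)
Var(A) = 0.04
Var(C) = 9
Var(Y) = 2²*0.04 + 1²*9
= 4*0.04 + 1*9 = 9.16

9.16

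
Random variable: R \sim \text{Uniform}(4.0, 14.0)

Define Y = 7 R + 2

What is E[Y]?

For Y = 7R + 2:
E[Y] = 7 * E[R] + 2
E[R] = (4 + 14)/2 = 9
E[Y] = 7 * 9 + 2 = 65

65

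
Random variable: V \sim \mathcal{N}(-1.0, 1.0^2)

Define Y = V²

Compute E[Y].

Using E[X²] = Var(X) + (E[X])²:
E[V] = -1
Var(V) = 1.0^2 = 1
E[V²] = 1 + (-1)² = 1 + 1 = 2

2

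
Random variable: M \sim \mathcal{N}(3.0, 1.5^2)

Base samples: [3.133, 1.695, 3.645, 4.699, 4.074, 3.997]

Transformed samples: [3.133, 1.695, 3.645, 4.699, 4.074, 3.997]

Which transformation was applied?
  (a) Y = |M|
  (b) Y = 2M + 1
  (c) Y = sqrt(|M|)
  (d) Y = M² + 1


Checking option (a) Y = |M|:
  M = 3.133 -> Y = 3.133 ✓
  M = 1.695 -> Y = 1.695 ✓
  M = 3.645 -> Y = 3.645 ✓
All samples match this transformation.

(a) |M|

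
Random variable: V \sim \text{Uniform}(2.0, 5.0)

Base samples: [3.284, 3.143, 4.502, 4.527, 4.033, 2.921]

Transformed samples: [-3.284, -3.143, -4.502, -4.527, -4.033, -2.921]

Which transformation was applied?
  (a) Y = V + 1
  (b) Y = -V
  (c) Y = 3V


Checking option (b) Y = -V:
  V = 3.284 -> Y = -3.284 ✓
  V = 3.143 -> Y = -3.143 ✓
  V = 4.502 -> Y = -4.502 ✓
All samples match this transformation.

(b) -V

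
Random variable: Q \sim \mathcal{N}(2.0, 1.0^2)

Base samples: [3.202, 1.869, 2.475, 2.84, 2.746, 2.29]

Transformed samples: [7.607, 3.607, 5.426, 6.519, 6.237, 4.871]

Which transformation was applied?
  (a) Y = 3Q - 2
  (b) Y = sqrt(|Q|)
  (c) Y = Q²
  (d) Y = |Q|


Checking option (a) Y = 3Q - 2:
  Q = 3.202 -> Y = 7.607 ✓
  Q = 1.869 -> Y = 3.607 ✓
  Q = 2.475 -> Y = 5.426 ✓
All samples match this transformation.

(a) 3Q - 2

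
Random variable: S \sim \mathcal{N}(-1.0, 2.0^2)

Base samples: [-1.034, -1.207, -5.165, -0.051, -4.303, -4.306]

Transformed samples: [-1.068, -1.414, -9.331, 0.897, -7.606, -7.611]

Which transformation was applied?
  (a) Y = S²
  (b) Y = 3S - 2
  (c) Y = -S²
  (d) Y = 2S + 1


Checking option (d) Y = 2S + 1:
  S = -1.034 -> Y = -1.068 ✓
  S = -1.207 -> Y = -1.414 ✓
  S = -5.165 -> Y = -9.331 ✓
All samples match this transformation.

(d) 2S + 1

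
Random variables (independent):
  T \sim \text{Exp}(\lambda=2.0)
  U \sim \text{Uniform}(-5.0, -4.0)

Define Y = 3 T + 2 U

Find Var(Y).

For independent RVs: Var(aX + bY) = a²Var(X) + b²Var(Y)
Var(T) = 0.25
Var(U) = 0.083333333
Var(Y) = 3²*0.25 + 2²*0.083333333
= 9*0.25 + 4*0.083333333 = 2.5833333

2.5833333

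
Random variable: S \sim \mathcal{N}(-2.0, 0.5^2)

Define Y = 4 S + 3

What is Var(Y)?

For Y = aS + b: Var(Y) = a² * Var(S)
Var(S) = 0.5^2 = 0.25
Var(Y) = 4² * 0.25 = 16 * 0.25 = 4

4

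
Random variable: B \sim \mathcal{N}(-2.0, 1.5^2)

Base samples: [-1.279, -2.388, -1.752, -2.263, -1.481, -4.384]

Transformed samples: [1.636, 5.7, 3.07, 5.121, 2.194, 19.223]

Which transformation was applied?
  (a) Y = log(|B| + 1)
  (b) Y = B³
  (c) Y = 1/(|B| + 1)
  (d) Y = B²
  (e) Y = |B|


Checking option (d) Y = B²:
  B = -1.279 -> Y = 1.636 ✓
  B = -2.388 -> Y = 5.7 ✓
  B = -1.752 -> Y = 3.07 ✓
All samples match this transformation.

(d) B²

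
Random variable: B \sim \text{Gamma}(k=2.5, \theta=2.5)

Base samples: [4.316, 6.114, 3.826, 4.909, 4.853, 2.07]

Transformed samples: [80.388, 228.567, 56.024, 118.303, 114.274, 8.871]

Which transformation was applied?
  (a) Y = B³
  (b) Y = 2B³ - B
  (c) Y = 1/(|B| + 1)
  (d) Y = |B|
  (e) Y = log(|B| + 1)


Checking option (a) Y = B³:
  B = 4.316 -> Y = 80.388 ✓
  B = 6.114 -> Y = 228.567 ✓
  B = 3.826 -> Y = 56.024 ✓
All samples match this transformation.

(a) B³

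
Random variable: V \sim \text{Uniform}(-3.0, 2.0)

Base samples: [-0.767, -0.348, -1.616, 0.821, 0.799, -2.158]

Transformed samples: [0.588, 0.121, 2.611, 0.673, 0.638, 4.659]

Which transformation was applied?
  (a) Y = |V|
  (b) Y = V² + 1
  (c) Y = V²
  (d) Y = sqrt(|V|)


Checking option (c) Y = V²:
  V = -0.767 -> Y = 0.588 ✓
  V = -0.348 -> Y = 0.121 ✓
  V = -1.616 -> Y = 2.611 ✓
All samples match this transformation.

(c) V²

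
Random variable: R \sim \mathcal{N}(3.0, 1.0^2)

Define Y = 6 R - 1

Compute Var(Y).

For Y = aR + b: Var(Y) = a² * Var(R)
Var(R) = 1.0^2 = 1
Var(Y) = 6² * 1 = 36 * 1 = 36

36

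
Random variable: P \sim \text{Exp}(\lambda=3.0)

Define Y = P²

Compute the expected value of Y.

Using E[X²] = Var(X) + (E[X])²:
E[P] = 0.33333333
Var(P) = 1/3.0^2 = 0.11111111
E[P²] = 0.11111111 + 0.33333333² = 0.11111111 + 0.11111111 = 0.22222222

0.22222222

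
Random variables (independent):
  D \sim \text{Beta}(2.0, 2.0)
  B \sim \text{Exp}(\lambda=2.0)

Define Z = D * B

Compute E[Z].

For independent RVs: E[XY] = E[X]*E[Y]
E[D] = 0.5
E[B] = 0.5
E[Z] = 0.5 * 0.5 = 0.25

0.25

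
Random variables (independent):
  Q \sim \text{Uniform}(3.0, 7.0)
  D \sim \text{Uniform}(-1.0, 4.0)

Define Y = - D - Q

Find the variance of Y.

For independent RVs: Var(aX + bY) = a²Var(X) + b²Var(Y)
Var(Q) = 1.3333333
Var(D) = 2.0833333
Var(Y) = (-1)²*1.3333333 + (-1)²*2.0833333
= 1*1.3333333 + 1*2.0833333 = 3.4166667

3.4166667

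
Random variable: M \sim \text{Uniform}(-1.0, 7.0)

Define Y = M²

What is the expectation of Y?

Using E[X²] = Var(X) + (E[X])²:
E[M] = 3
Var(M) = (7 + 1)^2/12 = 5.3333333
E[M²] = 5.3333333 + 3² = 5.3333333 + 9 = 14.333333

14.333333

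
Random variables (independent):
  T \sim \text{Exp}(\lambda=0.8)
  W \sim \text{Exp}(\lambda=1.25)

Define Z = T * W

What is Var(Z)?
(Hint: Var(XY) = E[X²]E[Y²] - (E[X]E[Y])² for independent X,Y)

Var(XY) = E[X²]E[Y²] - (E[X]E[Y])²
E[T] = 1.25, Var(T) = 1.5625
E[W] = 0.8, Var(W) = 0.64
E[T²] = 1.5625 + 1.25² = 3.125
E[W²] = 0.64 + 0.8² = 1.28
Var(Z) = 3.125*1.28 - (1.25*0.8)²
= 4 - 1 = 3

3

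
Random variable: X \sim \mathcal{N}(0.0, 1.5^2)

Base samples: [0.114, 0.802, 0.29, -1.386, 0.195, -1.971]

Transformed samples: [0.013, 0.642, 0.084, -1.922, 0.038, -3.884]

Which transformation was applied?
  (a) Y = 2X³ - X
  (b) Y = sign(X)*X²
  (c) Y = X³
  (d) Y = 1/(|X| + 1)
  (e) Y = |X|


Checking option (b) Y = sign(X)*X²:
  X = 0.114 -> Y = 0.013 ✓
  X = 0.802 -> Y = 0.642 ✓
  X = 0.29 -> Y = 0.084 ✓
All samples match this transformation.

(b) sign(X)*X²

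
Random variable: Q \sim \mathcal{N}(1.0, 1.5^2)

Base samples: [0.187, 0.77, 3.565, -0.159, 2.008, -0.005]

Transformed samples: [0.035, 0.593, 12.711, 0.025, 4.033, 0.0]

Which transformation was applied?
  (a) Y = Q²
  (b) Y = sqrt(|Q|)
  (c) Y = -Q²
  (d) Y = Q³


Checking option (a) Y = Q²:
  Q = 0.187 -> Y = 0.035 ✓
  Q = 0.77 -> Y = 0.593 ✓
  Q = 3.565 -> Y = 12.711 ✓
All samples match this transformation.

(a) Q²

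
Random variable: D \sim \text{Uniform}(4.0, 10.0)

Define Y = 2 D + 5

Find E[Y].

For Y = 2D + 5:
E[Y] = 2 * E[D] + 5
E[D] = (4 + 10)/2 = 7
E[Y] = 2 * 7 + 5 = 19

19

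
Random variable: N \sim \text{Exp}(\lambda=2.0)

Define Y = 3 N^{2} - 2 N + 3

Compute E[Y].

E[Y] = 3*E[N²] - 2*E[N] + 3
E[N] = 0.5
E[N²] = Var(N) + (E[N])² = 0.25 + 0.25 = 0.5
E[Y] = 3*0.5 - 2*0.5 + 3 = 3.5

3.5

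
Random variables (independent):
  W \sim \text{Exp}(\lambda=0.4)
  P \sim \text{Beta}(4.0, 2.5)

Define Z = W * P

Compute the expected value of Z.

For independent RVs: E[XY] = E[X]*E[Y]
E[W] = 2.5
E[P] = 0.61538462
E[Z] = 2.5 * 0.61538462 = 1.5384615

1.5384615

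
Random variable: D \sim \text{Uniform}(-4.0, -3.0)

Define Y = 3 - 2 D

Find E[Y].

For Y = -2D + 3:
E[Y] = -2 * E[D] + 3
E[D] = (-4 - 3)/2 = -3.5
E[Y] = -2 * (-3.5) + 3 = 10

10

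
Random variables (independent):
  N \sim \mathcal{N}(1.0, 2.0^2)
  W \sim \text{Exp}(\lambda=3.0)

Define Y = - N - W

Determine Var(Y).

For independent RVs: Var(aX + bY) = a²Var(X) + b²Var(Y)
Var(N) = 4
Var(W) = 0.11111111
Var(Y) = (-1)²*4 + (-1)²*0.11111111
= 1*4 + 1*0.11111111 = 4.1111111

4.1111111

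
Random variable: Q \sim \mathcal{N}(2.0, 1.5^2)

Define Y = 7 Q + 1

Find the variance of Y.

For Y = aQ + b: Var(Y) = a² * Var(Q)
Var(Q) = 1.5^2 = 2.25
Var(Y) = 7² * 2.25 = 49 * 2.25 = 110.25

110.25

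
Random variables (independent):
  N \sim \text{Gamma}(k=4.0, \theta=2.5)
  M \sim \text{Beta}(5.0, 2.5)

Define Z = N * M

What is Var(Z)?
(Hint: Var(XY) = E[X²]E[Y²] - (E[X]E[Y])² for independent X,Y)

Var(XY) = E[X²]E[Y²] - (E[X]E[Y])²
E[N] = 10, Var(N) = 25
E[M] = 0.66666667, Var(M) = 0.026143791
E[N²] = 25 + 10² = 125
E[M²] = 0.026143791 + 0.66666667² = 0.47058824
Var(Z) = 125*0.47058824 - (10*0.66666667)²
= 58.823529 - 44.444444 = 14.379085

14.379085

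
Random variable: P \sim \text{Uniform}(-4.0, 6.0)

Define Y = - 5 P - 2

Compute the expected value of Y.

For Y = -5P - 2:
E[Y] = -5 * E[P] - 2
E[P] = (-4 + 6)/2 = 1
E[Y] = -5 * 1 - 2 = -7

-7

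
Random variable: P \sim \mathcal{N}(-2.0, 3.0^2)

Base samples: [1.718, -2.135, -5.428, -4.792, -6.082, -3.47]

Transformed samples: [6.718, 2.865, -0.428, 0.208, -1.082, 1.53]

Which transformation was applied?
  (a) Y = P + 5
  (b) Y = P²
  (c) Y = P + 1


Checking option (a) Y = P + 5:
  P = 1.718 -> Y = 6.718 ✓
  P = -2.135 -> Y = 2.865 ✓
  P = -5.428 -> Y = -0.428 ✓
All samples match this transformation.

(a) P + 5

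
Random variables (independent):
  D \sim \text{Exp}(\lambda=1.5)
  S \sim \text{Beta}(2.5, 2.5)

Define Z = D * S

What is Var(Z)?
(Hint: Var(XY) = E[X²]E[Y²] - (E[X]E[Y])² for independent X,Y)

Var(XY) = E[X²]E[Y²] - (E[X]E[Y])²
E[D] = 0.66666667, Var(D) = 0.44444444
E[S] = 0.5, Var(S) = 0.041666667
E[D²] = 0.44444444 + 0.66666667² = 0.88888889
E[S²] = 0.041666667 + 0.5² = 0.29166667
Var(Z) = 0.88888889*0.29166667 - (0.66666667*0.5)²
= 0.25925926 - 0.11111111 = 0.14814815

0.14814815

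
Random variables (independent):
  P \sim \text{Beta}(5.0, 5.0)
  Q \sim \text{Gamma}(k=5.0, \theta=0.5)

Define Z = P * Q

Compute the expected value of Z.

For independent RVs: E[XY] = E[X]*E[Y]
E[P] = 0.5
E[Q] = 2.5
E[Z] = 0.5 * 2.5 = 1.25

1.25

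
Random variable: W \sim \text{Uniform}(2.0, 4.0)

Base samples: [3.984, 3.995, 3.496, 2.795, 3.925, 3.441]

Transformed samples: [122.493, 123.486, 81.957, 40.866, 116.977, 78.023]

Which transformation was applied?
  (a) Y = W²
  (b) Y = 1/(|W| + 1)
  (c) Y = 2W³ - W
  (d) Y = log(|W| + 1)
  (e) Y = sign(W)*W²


Checking option (c) Y = 2W³ - W:
  W = 3.984 -> Y = 122.493 ✓
  W = 3.995 -> Y = 123.486 ✓
  W = 3.496 -> Y = 81.957 ✓
All samples match this transformation.

(c) 2W³ - W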